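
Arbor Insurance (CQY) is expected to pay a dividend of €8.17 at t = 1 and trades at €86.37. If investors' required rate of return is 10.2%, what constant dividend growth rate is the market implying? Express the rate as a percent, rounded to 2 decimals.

From P₀ = D₁/(r − g), the implied growth is g = r − D₁/P₀.
g = 0.102 − 8.17/86.37 = 0.102 − 0.09459 = 0.00741

0.74%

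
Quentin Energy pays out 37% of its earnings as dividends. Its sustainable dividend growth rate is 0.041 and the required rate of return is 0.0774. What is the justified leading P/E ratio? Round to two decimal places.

Justified leading P/E = b/(r−g) = 0.37/(0.0774−0.041) = 10.1648

10.16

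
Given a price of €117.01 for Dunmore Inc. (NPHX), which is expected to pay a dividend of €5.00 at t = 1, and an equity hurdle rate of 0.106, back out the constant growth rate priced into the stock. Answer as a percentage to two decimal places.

From P₀ = D₁/(r − g), the implied growth is g = r − D₁/P₀.
g = 0.106 − 5.00/117.01 = 0.106 − 0.04273 = 0.06327

6.33%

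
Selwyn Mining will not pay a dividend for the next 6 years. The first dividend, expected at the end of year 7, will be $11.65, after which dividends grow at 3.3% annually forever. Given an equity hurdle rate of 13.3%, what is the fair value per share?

Deferred-dividend DDM. At t=6 the remaining stream is a growing perpetuity with first payment D_7 = 11.65.
V_6 = D_7/(r−g) = 11.65/(0.133−0.033) = 116.5000
P₀ = V_6/(1+r)^6 = 116.5000/(1+0.133)^6 = 55.0740

$55.07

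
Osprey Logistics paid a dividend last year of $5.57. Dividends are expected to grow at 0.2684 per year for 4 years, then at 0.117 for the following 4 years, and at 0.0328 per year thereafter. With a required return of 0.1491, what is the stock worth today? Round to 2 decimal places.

Three-stage DDM. Project D₁…D_8; terminal Gordon value at t=8 with g = 0.0328; discount at r = 0.1491.
D_1 = 7.0650
D_2 = 8.9612
D_3 = 11.3664
D_4 = 14.4172
D_5 = 16.1040
D_6 = 17.9881
D_7 = 20.0928
D_8 = 22.4436
TV_8 = 23.1798/(0.1491−0.0328) = 199.3101
P₀ = Σ Dₜ/(1+r)ᵗ + TV_8/(1+r)^8 = 125.0886

$125.09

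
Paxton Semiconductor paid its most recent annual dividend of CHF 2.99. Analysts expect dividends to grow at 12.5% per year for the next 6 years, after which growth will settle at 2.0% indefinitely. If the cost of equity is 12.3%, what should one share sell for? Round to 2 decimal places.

Two-stage DDM. Project D₁…D_6 at 0.125, terminal growth 0.02, discount at r = 0.123.
D_1 = 3.3638
D_2 = 3.7842
D_3 = 4.2572
D_4 = 4.7894
D_5 = 5.3881
D_6 = 6.0616
Terminal value at t=6: TV = D_7/(r−g) = 6.1828/(0.123−0.02) = 60.0274
P₀ = 3.3638/(1+0.123)^1 + 3.7842/(1+0.123)^2 + 4.2572/(1+0.123)^3 + 4.7894/(1+0.123)^4 + 5.3881/(1+0.123)^5 + 6.0616/(1+0.123)^6 + 60.0274/(1+0.123)^6 = 47.9797

CHF 47.98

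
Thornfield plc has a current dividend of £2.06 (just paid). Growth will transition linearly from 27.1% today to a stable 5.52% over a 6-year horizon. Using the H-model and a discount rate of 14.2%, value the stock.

£40.41

H-model: P₀ = D₀[(1+g_L) + H(g_S−g_L)]/(r−g_L), with H = 6/2 = 3.
P₀ = 2.06 × [(1+0.0552) + 3×(0.271−0.0552)] / (0.142−0.0552)
   = 2.06 × 1.7026 / 0.0868 = 40.4073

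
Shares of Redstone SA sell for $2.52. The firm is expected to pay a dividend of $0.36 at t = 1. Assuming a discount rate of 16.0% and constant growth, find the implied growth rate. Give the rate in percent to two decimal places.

1.71%

From P₀ = D₁/(r − g), the implied growth is g = r − D₁/P₀.
g = 0.16 − 0.36/2.52 = 0.16 − 0.14286 = 0.01714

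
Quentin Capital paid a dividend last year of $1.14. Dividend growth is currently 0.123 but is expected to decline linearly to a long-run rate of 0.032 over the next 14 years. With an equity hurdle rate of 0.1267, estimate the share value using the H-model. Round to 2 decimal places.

$20.09

H-model: P₀ = D₀[(1+g_L) + H(g_S−g_L)]/(r−g_L), with H = 14/2 = 7.
P₀ = 1.14 × [(1+0.032) + 7×(0.123−0.032)] / (0.1267−0.032)
   = 1.14 × 1.6690 / 0.0947 = 20.0914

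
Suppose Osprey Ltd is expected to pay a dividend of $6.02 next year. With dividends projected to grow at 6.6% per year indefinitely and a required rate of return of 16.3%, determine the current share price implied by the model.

Gordon growth model: P₀ = D₁/(r − g), with D₁ = 6.02 given directly.
P₀ = 6.0200 / (0.163 − 0.066) = 6.0200 / 0.097 = 62.0619

$62.06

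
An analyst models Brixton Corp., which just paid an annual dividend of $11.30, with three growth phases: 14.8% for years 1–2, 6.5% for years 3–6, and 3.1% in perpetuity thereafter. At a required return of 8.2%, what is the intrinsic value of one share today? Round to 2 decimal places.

Three-stage DDM. Project D₁…D_6; terminal Gordon value at t=6 with g = 0.031; discount at r = 0.082.
D_1 = 12.9724
D_2 = 14.8923
D_3 = 15.8603
D_4 = 16.8912
D_5 = 17.9892
D_6 = 19.1585
TV_6 = 19.7524/(0.082−0.031) = 387.3015
P₀ = Σ Dₜ/(1+r)ᵗ + TV_6/(1+r)^6 = 314.9961

$315.00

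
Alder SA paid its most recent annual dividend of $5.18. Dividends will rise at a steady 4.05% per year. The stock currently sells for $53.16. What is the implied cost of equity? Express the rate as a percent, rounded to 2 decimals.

Rearranging the constant-growth DDM: r = D₁/P₀ + g.
D₁ = 5.18 × (1 + 0.0405) = 5.3898.
r = 5.3898 / 53.16 + 0.0405 = 0.10139 + 0.0405 = 0.14189

14.19%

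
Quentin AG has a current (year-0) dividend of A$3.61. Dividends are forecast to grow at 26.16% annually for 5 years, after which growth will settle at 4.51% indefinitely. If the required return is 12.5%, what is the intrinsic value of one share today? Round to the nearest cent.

Two-stage DDM. Project D₁…D_5 at 0.2616, terminal growth 0.0451, discount at r = 0.125.
D_1 = 4.5544
D_2 = 5.7458
D_3 = 7.2489
D_4 = 9.1452
D_5 = 11.5376
Terminal value at t=5: TV = D_6/(r−g) = 12.0579/(0.125−0.0451) = 150.9130
P₀ = 4.5544/(1+0.125)^1 + 5.7458/(1+0.125)^2 + 7.2489/(1+0.125)^3 + 9.1452/(1+0.125)^4 + 11.5376/(1+0.125)^5 + 150.9130/(1+0.125)^5 = 109.5372

A$109.54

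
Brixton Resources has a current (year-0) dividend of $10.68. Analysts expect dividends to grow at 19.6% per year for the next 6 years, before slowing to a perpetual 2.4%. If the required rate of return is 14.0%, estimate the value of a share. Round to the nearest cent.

Two-stage DDM. Project D₁…D_6 at 0.196, terminal growth 0.024, discount at r = 0.14.
D_1 = 12.7733
D_2 = 15.2768
D_3 = 18.2711
D_4 = 21.8522
D_5 = 26.1353
D_6 = 31.2578
Terminal value at t=6: TV = D_7/(r−g) = 32.0080/(0.14−0.024) = 275.9309
P₀ = 12.7733/(1+0.14)^1 + 15.2768/(1+0.14)^2 + 18.2711/(1+0.14)^3 + 21.8522/(1+0.14)^4 + 26.1353/(1+0.14)^5 + 31.2578/(1+0.14)^6 + 275.9309/(1+0.14)^6 = 201.7553

$201.76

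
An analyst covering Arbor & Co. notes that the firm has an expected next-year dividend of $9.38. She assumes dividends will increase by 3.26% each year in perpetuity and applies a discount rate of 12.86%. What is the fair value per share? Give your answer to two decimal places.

$97.71

Gordon growth model: P₀ = D₁/(r − g), with D₁ = 9.38 given directly.
P₀ = 9.3800 / (0.1286 − 0.0326) = 9.3800 / 0.096 = 97.7083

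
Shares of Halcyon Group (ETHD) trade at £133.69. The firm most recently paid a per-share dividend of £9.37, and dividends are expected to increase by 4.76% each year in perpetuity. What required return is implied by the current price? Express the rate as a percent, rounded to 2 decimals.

Rearranging the constant-growth DDM: r = D₁/P₀ + g.
D₁ = 9.37 × (1 + 0.0476) = 9.8160.
r = 9.8160 / 133.69 + 0.0476 = 0.07342 + 0.0476 = 0.12102

12.10%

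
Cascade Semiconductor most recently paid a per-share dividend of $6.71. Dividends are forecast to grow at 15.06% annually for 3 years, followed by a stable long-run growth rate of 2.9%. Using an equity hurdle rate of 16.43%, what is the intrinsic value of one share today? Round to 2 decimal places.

Two-stage DDM. Project D₁…D_3 at 0.1506, terminal growth 0.029, discount at r = 0.1643.
D_1 = 7.7205
D_2 = 8.8832
D_3 = 10.2211
Terminal value at t=3: TV = D_4/(r−g) = 10.5175/(0.1643−0.029) = 77.7344
P₀ = 7.7205/(1+0.1643)^1 + 8.8832/(1+0.1643)^2 + 10.2211/(1+0.1643)^3 + 77.7344/(1+0.1643)^3 = 68.9114

$68.91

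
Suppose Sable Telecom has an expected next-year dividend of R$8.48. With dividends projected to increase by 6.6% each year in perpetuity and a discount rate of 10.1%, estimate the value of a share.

R$242.29

Gordon growth model: P₀ = D₁/(r − g), with D₁ = 8.48 given directly.
P₀ = 8.4800 / (0.101 − 0.066) = 8.4800 / 0.035 = 242.2857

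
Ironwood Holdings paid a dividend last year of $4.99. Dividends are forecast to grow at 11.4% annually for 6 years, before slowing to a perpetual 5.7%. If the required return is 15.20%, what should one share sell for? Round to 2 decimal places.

$72.07

Two-stage DDM. Project D₁…D_6 at 0.114, terminal growth 0.057, discount at r = 0.152.
D_1 = 5.5589
D_2 = 6.1926
D_3 = 6.8985
D_4 = 7.6850
D_5 = 8.5610
D_6 = 9.5370
Terminal value at t=6: TV = D_7/(r−g) = 10.0806/(0.152−0.057) = 106.1117
P₀ = 5.5589/(1+0.152)^1 + 6.1926/(1+0.152)^2 + 6.8985/(1+0.152)^3 + 7.6850/(1+0.152)^4 + 8.5610/(1+0.152)^5 + 9.5370/(1+0.152)^6 + 106.1117/(1+0.152)^6 = 72.0665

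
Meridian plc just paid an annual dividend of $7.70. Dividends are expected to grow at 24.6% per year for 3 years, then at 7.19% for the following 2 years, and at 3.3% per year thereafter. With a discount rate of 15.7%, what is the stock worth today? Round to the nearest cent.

Three-stage DDM. Project D₁…D_5; terminal Gordon value at t=5 with g = 0.033; discount at r = 0.157.
D_1 = 9.5942
D_2 = 11.9544
D_3 = 14.8951
D_4 = 15.9661
D_5 = 17.1141
TV_5 = 17.6788/(0.157−0.033) = 142.5713
P₀ = Σ Dₜ/(1+r)ᵗ + TV_5/(1+r)^5 = 112.7684

$112.77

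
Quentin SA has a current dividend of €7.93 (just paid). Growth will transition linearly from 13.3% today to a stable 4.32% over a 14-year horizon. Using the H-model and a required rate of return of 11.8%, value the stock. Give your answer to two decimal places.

H-model: P₀ = D₀[(1+g_L) + H(g_S−g_L)]/(r−g_L), with H = 14/2 = 7.
P₀ = 7.93 × [(1+0.0432) + 7×(0.133−0.0432)] / (0.118−0.0432)
   = 7.93 × 1.6718 / 0.0748 = 177.2376

€177.24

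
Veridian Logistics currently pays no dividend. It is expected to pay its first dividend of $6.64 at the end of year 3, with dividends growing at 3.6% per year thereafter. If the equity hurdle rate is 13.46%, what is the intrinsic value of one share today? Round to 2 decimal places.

$52.31

Deferred-dividend DDM. At t=2 the remaining stream is a growing perpetuity with first payment D_3 = 6.64.
V_2 = D_3/(r−g) = 6.64/(0.1346−0.036) = 67.3428
P₀ = V_2/(1+r)^2 = 67.3428/(1+0.1346)^2 = 52.3125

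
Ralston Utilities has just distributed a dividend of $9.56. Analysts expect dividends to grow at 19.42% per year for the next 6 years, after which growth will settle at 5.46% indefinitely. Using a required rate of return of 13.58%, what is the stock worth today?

$236.36

Two-stage DDM. Project D₁…D_6 at 0.1942, terminal growth 0.0546, discount at r = 0.1358.
D_1 = 11.4166
D_2 = 13.6336
D_3 = 16.2813
D_4 = 19.4431
D_5 = 23.2190
D_6 = 27.7281
Terminal value at t=6: TV = D_7/(r−g) = 29.2421/(0.1358−0.0546) = 360.1240
P₀ = 11.4166/(1+0.1358)^1 + 13.6336/(1+0.1358)^2 + 16.2813/(1+0.1358)^3 + 19.4431/(1+0.1358)^4 + 23.2190/(1+0.1358)^5 + 27.7281/(1+0.1358)^6 + 360.1240/(1+0.1358)^6 = 236.3557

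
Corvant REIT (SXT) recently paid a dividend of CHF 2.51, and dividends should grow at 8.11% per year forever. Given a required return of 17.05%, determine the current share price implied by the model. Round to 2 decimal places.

CHF 30.35

Gordon growth model: P₀ = D₁/(r − g). D₁ = 2.51 × (1 + 0.0811) = 2.7136.
P₀ = 2.7136 / (0.1705 − 0.0811) = 2.7136 / 0.0894 = 30.3530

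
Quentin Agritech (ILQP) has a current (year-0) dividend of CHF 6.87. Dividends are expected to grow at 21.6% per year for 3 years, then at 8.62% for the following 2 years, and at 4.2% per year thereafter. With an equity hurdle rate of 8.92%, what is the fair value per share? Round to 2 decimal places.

Three-stage DDM. Project D₁…D_5; terminal Gordon value at t=5 with g = 0.042; discount at r = 0.0892.
D_1 = 8.3539
D_2 = 10.1584
D_3 = 12.3526
D_4 = 13.4174
D_5 = 14.5739
TV_5 = 15.1860/(0.0892−0.042) = 321.7383
P₀ = Σ Dₜ/(1+r)ᵗ + TV_5/(1+r)^5 = 254.7089

CHF 254.71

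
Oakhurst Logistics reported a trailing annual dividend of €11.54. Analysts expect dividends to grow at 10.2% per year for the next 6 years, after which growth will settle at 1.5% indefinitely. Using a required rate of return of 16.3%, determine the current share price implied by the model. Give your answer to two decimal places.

€114.87

Two-stage DDM. Project D₁…D_6 at 0.102, terminal growth 0.015, discount at r = 0.163.
D_1 = 12.7171
D_2 = 14.0142
D_3 = 15.4437
D_4 = 17.0189
D_5 = 18.7549
D_6 = 20.6679
Terminal value at t=6: TV = D_7/(r−g) = 20.9779/(0.163−0.015) = 141.7424
P₀ = 12.7171/(1+0.163)^1 + 14.0142/(1+0.163)^2 + 15.4437/(1+0.163)^3 + 17.0189/(1+0.163)^4 + 18.7549/(1+0.163)^5 + 20.6679/(1+0.163)^6 + 141.7424/(1+0.163)^6 = 114.8662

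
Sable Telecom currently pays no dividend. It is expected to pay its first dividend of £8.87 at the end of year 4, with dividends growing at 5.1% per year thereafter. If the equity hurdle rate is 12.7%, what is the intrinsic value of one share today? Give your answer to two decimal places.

£81.53

Deferred-dividend DDM. At t=3 the remaining stream is a growing perpetuity with first payment D_4 = 8.87.
V_3 = D_4/(r−g) = 8.87/(0.127−0.051) = 116.7105
P₀ = V_3/(1+r)^3 = 116.7105/(1+0.127)^3 = 81.5339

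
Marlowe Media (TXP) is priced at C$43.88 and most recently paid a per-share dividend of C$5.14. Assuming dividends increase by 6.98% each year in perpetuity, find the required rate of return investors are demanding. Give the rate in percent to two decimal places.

Rearranging the constant-growth DDM: r = D₁/P₀ + g.
D₁ = 5.14 × (1 + 0.0698) = 5.4988.
r = 5.4988 / 43.88 + 0.0698 = 0.12531 + 0.0698 = 0.19511

19.51%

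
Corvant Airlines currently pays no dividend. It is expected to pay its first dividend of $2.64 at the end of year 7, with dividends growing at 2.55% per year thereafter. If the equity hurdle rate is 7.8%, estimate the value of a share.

Deferred-dividend DDM. At t=6 the remaining stream is a growing perpetuity with first payment D_7 = 2.64.
V_6 = D_7/(r−g) = 2.64/(0.078−0.0255) = 50.2857
P₀ = V_6/(1+r)^6 = 50.2857/(1+0.078)^6 = 32.0429

$32.04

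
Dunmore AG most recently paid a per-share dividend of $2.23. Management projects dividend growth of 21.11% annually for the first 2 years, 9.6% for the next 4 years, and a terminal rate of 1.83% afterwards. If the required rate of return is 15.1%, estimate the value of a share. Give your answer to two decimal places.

$29.14

Three-stage DDM. Project D₁…D_6; terminal Gordon value at t=6 with g = 0.0183; discount at r = 0.151.
D_1 = 2.7008
D_2 = 3.2709
D_3 = 3.5849
D_4 = 3.9290
D_5 = 4.3062
D_6 = 4.7196
TV_6 = 4.8060/(0.151−0.0183) = 36.2170
P₀ = Σ Dₜ/(1+r)ᵗ + TV_6/(1+r)^6 = 29.1426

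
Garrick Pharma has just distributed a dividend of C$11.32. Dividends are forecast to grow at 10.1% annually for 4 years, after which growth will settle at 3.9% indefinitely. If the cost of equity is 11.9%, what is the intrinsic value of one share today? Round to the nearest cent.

Two-stage DDM. Project D₁…D_4 at 0.101, terminal growth 0.039, discount at r = 0.119.
D_1 = 12.4633
D_2 = 13.7221
D_3 = 15.1080
D_4 = 16.6340
Terminal value at t=4: TV = D_5/(r−g) = 17.2827/(0.119−0.039) = 216.0336
P₀ = 12.4633/(1+0.119)^1 + 13.7221/(1+0.119)^2 + 15.1080/(1+0.119)^3 + 16.6340/(1+0.119)^4 + 216.0336/(1+0.119)^4 = 181.2728

C$181.27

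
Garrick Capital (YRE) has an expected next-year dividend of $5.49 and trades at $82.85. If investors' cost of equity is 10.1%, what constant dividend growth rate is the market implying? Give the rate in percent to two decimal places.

From P₀ = D₁/(r − g), the implied growth is g = r − D₁/P₀.
g = 0.101 − 5.49/82.85 = 0.101 − 0.06626 = 0.03474

3.47%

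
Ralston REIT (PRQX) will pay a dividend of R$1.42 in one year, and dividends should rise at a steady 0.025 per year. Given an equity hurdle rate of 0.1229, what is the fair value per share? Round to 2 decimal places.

Gordon growth model: P₀ = D₁/(r − g), with D₁ = 1.42 given directly.
P₀ = 1.4200 / (0.1229 − 0.025) = 1.4200 / 0.0979 = 14.5046

R$14.50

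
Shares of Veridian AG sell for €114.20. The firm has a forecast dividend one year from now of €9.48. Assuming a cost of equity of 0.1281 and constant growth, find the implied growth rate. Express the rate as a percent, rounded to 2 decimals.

4.51%

From P₀ = D₁/(r − g), the implied growth is g = r − D₁/P₀.
g = 0.1281 − 9.48/114.20 = 0.1281 − 0.08301 = 0.04509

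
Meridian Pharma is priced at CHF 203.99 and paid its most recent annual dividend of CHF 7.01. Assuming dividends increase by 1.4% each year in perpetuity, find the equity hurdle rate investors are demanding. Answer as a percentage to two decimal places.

4.88%

Rearranging the constant-growth DDM: r = D₁/P₀ + g.
D₁ = 7.01 × (1 + 0.014) = 7.1081.
r = 7.1081 / 203.99 + 0.014 = 0.03485 + 0.014 = 0.04885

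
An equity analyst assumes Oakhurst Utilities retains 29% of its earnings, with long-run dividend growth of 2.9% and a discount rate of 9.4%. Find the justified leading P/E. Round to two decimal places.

Payout ratio b = 1 − 0.29 = 0.71.
Justified leading P/E = b/(r−g) = 0.71/(0.094−0.029) = 10.9231

10.92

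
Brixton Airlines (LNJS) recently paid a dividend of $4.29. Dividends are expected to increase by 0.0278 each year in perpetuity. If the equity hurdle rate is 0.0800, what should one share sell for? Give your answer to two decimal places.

Gordon growth model: P₀ = D₁/(r − g). D₁ = 4.29 × (1 + 0.0278) = 4.4093.
P₀ = 4.4093 / (0.08 − 0.0278) = 4.4093 / 0.0522 = 84.4686

$84.47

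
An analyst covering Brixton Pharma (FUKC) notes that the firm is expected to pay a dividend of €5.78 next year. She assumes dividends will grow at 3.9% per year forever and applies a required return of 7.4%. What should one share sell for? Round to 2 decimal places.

Gordon growth model: P₀ = D₁/(r − g), with D₁ = 5.78 given directly.
P₀ = 5.7800 / (0.074 − 0.039) = 5.7800 / 0.035 = 165.1429

€165.14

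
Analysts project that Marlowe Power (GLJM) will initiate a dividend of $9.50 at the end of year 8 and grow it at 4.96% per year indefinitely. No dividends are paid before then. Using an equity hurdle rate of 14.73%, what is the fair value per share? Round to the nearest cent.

$37.16

Deferred-dividend DDM. At t=7 the remaining stream is a growing perpetuity with first payment D_8 = 9.50.
V_7 = D_8/(r−g) = 9.50/(0.1473−0.0496) = 97.2364
P₀ = V_7/(1+r)^7 = 97.2364/(1+0.1473)^7 = 37.1612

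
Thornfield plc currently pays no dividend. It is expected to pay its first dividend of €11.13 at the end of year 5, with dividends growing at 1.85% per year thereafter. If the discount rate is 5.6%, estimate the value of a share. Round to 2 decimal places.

€238.68

Deferred-dividend DDM. At t=4 the remaining stream is a growing perpetuity with first payment D_5 = 11.13.
V_4 = D_5/(r−g) = 11.13/(0.056−0.0185) = 296.8000
P₀ = V_4/(1+r)^4 = 296.8000/(1+0.056)^4 = 238.6757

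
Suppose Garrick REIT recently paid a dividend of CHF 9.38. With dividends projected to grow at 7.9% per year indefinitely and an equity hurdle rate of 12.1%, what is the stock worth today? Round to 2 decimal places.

Gordon growth model: P₀ = D₁/(r − g). D₁ = 9.38 × (1 + 0.079) = 10.1210.
P₀ = 10.1210 / (0.121 − 0.079) = 10.1210 / 0.042 = 240.9767

CHF 240.98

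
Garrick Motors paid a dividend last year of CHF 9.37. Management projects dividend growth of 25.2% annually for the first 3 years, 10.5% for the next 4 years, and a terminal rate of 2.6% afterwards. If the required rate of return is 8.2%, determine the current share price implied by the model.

CHF 388.44

Three-stage DDM. Project D₁…D_7; terminal Gordon value at t=7 with g = 0.026; discount at r = 0.082.
D_1 = 11.7312
D_2 = 14.6875
D_3 = 18.3888
D_4 = 20.3196
D_5 = 22.4531
D_6 = 24.8107
D_7 = 27.4158
TV_7 = 28.1287/(0.082−0.026) = 502.2975
P₀ = Σ Dₜ/(1+r)ᵗ + TV_7/(1+r)^7 = 388.4385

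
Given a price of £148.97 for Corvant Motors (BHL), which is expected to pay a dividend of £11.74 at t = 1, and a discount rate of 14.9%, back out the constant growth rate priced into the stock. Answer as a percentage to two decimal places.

From P₀ = D₁/(r − g), the implied growth is g = r − D₁/P₀.
g = 0.149 − 11.74/148.97 = 0.149 − 0.07881 = 0.07019

7.02%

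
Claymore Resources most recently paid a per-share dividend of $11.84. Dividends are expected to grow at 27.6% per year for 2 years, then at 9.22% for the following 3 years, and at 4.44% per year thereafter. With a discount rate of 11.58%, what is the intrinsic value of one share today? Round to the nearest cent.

Three-stage DDM. Project D₁…D_5; terminal Gordon value at t=5 with g = 0.0444; discount at r = 0.1158.
D_1 = 15.1078
D_2 = 19.2776
D_3 = 21.0550
D_4 = 22.9963
D_5 = 25.1165
TV_5 = 26.2317/(0.1158−0.0444) = 367.3908
P₀ = Σ Dₜ/(1+r)ᵗ + TV_5/(1+r)^5 = 285.9586

$285.96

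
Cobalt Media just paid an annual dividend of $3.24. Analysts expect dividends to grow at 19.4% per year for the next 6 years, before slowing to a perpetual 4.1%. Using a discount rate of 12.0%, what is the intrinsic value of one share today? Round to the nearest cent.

Two-stage DDM. Project D₁…D_6 at 0.194, terminal growth 0.041, discount at r = 0.12.
D_1 = 3.8686
D_2 = 4.6191
D_3 = 5.5152
D_4 = 6.5851
D_5 = 7.8626
D_6 = 9.3880
Terminal value at t=6: TV = D_7/(r−g) = 9.7729/(0.12−0.041) = 123.7071
P₀ = 3.8686/(1+0.12)^1 + 4.6191/(1+0.12)^2 + 5.5152/(1+0.12)^3 + 6.5851/(1+0.12)^4 + 7.8626/(1+0.12)^5 + 9.3880/(1+0.12)^6 + 123.7071/(1+0.12)^6 = 87.1384

$87.14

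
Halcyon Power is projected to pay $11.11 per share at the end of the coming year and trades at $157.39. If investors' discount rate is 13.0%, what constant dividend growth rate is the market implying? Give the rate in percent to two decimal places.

From P₀ = D₁/(r − g), the implied growth is g = r − D₁/P₀.
g = 0.13 − 11.11/157.39 = 0.13 − 0.07059 = 0.05941

5.94%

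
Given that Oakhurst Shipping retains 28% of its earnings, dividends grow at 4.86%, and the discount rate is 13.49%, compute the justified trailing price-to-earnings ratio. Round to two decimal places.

Payout ratio b = 1 − 0.28 = 0.72.
Justified trailing P/E = b(1+g)/(r−g) = 0.72×(1+0.0486)/(0.1349−0.0486) = 8.7485

8.75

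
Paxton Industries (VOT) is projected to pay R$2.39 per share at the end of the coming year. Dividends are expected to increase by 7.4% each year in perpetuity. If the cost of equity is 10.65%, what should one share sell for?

R$73.54

Gordon growth model: P₀ = D₁/(r − g), with D₁ = 2.39 given directly.
P₀ = 2.3900 / (0.1065 − 0.074) = 2.3900 / 0.0325 = 73.5385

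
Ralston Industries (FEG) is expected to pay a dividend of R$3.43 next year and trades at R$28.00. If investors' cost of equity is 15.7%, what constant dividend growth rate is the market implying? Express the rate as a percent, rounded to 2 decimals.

From P₀ = D₁/(r − g), the implied growth is g = r − D₁/P₀.
g = 0.157 − 3.43/28.00 = 0.157 − 0.12250 = 0.03450

3.45%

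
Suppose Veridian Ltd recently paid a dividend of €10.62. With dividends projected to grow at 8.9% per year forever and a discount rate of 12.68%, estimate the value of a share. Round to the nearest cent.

€305.96

Gordon growth model: P₀ = D₁/(r − g). D₁ = 10.62 × (1 + 0.089) = 11.5652.
P₀ = 11.5652 / (0.1268 − 0.089) = 11.5652 / 0.0378 = 305.9571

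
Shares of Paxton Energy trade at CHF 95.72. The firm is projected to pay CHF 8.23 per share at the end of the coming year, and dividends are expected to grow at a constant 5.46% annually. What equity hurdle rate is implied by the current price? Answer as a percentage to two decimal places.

14.06%

Rearranging the constant-growth DDM: r = D₁/P₀ + g.
r = 8.2300 / 95.72 + 0.0546 = 0.08598 + 0.0546 = 0.14058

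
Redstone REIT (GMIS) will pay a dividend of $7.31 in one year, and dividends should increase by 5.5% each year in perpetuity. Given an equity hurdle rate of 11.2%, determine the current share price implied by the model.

Gordon growth model: P₀ = D₁/(r − g), with D₁ = 7.31 given directly.
P₀ = 7.3100 / (0.112 − 0.055) = 7.3100 / 0.057 = 128.2456

$128.25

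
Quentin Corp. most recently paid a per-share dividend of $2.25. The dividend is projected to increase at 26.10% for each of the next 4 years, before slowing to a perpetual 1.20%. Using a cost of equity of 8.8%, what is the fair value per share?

$67.26

Two-stage DDM. Project D₁…D_4 at 0.261, terminal growth 0.012, discount at r = 0.088.
D_1 = 2.8373
D_2 = 3.5778
D_3 = 4.5116
D_4 = 5.6891
Terminal value at t=4: TV = D_5/(r−g) = 5.7574/(0.088−0.012) = 75.7547
P₀ = 2.8373/(1+0.088)^1 + 3.5778/(1+0.088)^2 + 4.5116/(1+0.088)^3 + 5.6891/(1+0.088)^4 + 75.7547/(1+0.088)^4 = 67.2555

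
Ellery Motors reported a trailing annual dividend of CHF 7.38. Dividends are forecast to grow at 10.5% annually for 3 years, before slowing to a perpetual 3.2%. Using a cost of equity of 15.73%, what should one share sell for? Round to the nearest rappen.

Two-stage DDM. Project D₁…D_3 at 0.105, terminal growth 0.032, discount at r = 0.1573.
D_1 = 8.1549
D_2 = 9.0112
D_3 = 9.9573
Terminal value at t=3: TV = D_4/(r−g) = 10.2760/(0.1573−0.032) = 82.0109
P₀ = 8.1549/(1+0.1573)^1 + 9.0112/(1+0.1573)^2 + 9.9573/(1+0.1573)^3 + 82.0109/(1+0.1573)^3 = 73.1081

CHF 73.11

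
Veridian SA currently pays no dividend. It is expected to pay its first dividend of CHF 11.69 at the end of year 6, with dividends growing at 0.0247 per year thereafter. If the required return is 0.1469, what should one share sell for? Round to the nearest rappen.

CHF 48.21

Deferred-dividend DDM. At t=5 the remaining stream is a growing perpetuity with first payment D_6 = 11.69.
V_5 = D_6/(r−g) = 11.69/(0.1469−0.0247) = 95.6628
P₀ = V_5/(1+r)^5 = 95.6628/(1+0.1469)^5 = 48.2076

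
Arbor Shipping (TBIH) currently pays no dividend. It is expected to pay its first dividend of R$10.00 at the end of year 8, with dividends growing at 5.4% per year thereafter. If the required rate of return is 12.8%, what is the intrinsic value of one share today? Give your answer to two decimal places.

R$58.16

Deferred-dividend DDM. At t=7 the remaining stream is a growing perpetuity with first payment D_8 = 10.00.
V_7 = D_8/(r−g) = 10.00/(0.128−0.054) = 135.1351
P₀ = V_7/(1+r)^7 = 135.1351/(1+0.128)^7 = 58.1573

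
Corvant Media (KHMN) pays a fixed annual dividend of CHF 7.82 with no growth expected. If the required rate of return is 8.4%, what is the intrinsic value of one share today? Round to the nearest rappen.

CHF 93.10

Zero-growth DDM (perpetuity): P₀ = D/r = 7.82 / 0.084 = 93.0952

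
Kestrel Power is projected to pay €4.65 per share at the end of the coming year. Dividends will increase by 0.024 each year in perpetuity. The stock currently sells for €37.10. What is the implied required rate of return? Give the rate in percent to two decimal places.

14.93%

Rearranging the constant-growth DDM: r = D₁/P₀ + g.
r = 4.6500 / 37.10 + 0.024 = 0.12534 + 0.024 = 0.14934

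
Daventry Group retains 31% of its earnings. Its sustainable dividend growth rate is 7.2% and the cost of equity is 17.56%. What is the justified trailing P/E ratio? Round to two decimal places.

Payout ratio b = 1 − 0.31 = 0.69.
Justified trailing P/E = b(1+g)/(r−g) = 0.69×(1+0.072)/(0.1756−0.072) = 7.1398

7.14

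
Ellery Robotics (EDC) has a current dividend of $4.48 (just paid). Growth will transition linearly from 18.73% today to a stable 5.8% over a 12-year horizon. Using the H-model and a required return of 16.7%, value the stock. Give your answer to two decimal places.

H-model: P₀ = D₀[(1+g_L) + H(g_S−g_L)]/(r−g_L), with H = 12/2 = 6.
P₀ = 4.48 × [(1+0.058) + 6×(0.1873−0.058)] / (0.167−0.058)
   = 4.48 × 1.8338 / 0.109 = 75.3709

$75.37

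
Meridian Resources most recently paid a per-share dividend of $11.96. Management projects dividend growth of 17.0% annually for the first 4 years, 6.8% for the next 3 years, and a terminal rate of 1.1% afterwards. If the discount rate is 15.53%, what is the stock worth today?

Three-stage DDM. Project D₁…D_7; terminal Gordon value at t=7 with g = 0.011; discount at r = 0.1553.
D_1 = 13.9932
D_2 = 16.3720
D_3 = 19.1553
D_4 = 22.4117
D_5 = 23.9357
D_6 = 25.5633
D_7 = 27.3016
TV_7 = 27.6019/(0.1553−0.011) = 191.2816
P₀ = Σ Dₜ/(1+r)ᵗ + TV_7/(1+r)^7 = 151.3328

$151.33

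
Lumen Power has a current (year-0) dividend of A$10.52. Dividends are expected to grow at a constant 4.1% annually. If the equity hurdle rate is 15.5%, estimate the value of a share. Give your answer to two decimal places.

Gordon growth model: P₀ = D₁/(r − g). D₁ = 10.52 × (1 + 0.041) = 10.9513.
P₀ = 10.9513 / (0.155 − 0.041) = 10.9513 / 0.114 = 96.0642

A$96.06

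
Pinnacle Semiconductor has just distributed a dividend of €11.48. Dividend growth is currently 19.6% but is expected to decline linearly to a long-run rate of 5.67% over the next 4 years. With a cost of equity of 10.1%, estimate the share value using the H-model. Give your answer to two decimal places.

€346.03

H-model: P₀ = D₀[(1+g_L) + H(g_S−g_L)]/(r−g_L), with H = 4/2 = 2.
P₀ = 11.48 × [(1+0.0567) + 2×(0.196−0.0567)] / (0.101−0.0567)
   = 11.48 × 1.3353 / 0.0443 = 346.0326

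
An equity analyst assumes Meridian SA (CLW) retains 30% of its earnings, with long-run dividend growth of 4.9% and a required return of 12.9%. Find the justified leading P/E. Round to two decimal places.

8.75

Payout ratio b = 1 − 0.30 = 0.70.
Justified leading P/E = b/(r−g) = 0.70/(0.129−0.049) = 8.7500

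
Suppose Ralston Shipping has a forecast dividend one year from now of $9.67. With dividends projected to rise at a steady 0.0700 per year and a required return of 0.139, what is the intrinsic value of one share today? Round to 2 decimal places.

$140.14

Gordon growth model: P₀ = D₁/(r − g), with D₁ = 9.67 given directly.
P₀ = 9.6700 / (0.139 − 0.07) = 9.6700 / 0.069 = 140.1449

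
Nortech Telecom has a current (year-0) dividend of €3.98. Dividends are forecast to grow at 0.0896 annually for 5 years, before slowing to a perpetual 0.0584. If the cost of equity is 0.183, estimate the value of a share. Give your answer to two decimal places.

Two-stage DDM. Project D₁…D_5 at 0.0896, terminal growth 0.0584, discount at r = 0.183.
D_1 = 4.3366
D_2 = 4.7252
D_3 = 5.1485
D_4 = 5.6099
D_5 = 6.1125
Terminal value at t=5: TV = D_6/(r−g) = 6.4695/(0.183−0.0584) = 51.9219
P₀ = 4.3366/(1+0.183)^1 + 4.7252/(1+0.183)^2 + 5.1485/(1+0.183)^3 + 5.6099/(1+0.183)^4 + 6.1125/(1+0.183)^5 + 51.9219/(1+0.183)^5 = 38.0635

€38.06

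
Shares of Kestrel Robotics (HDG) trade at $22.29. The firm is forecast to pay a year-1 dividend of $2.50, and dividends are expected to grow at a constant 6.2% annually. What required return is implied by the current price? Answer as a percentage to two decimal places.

Rearranging the constant-growth DDM: r = D₁/P₀ + g.
r = 2.5000 / 22.29 + 0.062 = 0.11216 + 0.062 = 0.17416

17.42%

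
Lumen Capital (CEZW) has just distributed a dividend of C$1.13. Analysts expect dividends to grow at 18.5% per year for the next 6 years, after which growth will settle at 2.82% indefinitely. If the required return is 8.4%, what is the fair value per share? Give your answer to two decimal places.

C$44.90

Two-stage DDM. Project D₁…D_6 at 0.185, terminal growth 0.0282, discount at r = 0.084.
D_1 = 1.3390
D_2 = 1.5868
D_3 = 1.8803
D_4 = 2.2282
D_5 = 2.6404
D_6 = 3.1289
Terminal value at t=6: TV = D_7/(r−g) = 3.2171/(0.084−0.0282) = 57.6543
P₀ = 1.3390/(1+0.084)^1 + 1.5868/(1+0.084)^2 + 1.8803/(1+0.084)^3 + 2.2282/(1+0.084)^4 + 2.6404/(1+0.084)^5 + 3.1289/(1+0.084)^6 + 57.6543/(1+0.084)^6 = 44.9032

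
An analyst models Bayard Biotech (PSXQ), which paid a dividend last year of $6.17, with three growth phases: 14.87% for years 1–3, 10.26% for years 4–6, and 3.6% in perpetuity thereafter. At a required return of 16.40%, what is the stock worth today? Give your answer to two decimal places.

$74.80

Three-stage DDM. Project D₁…D_6; terminal Gordon value at t=6 with g = 0.036; discount at r = 0.164.
D_1 = 7.0875
D_2 = 8.1414
D_3 = 9.3520
D_4 = 10.3115
D_5 = 11.3695
D_6 = 12.5360
TV_6 = 12.9873/(0.164−0.036) = 101.4633
P₀ = Σ Dₜ/(1+r)ᵗ + TV_6/(1+r)^6 = 74.7991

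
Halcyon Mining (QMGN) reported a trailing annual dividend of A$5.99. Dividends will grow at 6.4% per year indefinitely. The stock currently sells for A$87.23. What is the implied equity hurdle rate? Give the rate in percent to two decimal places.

Rearranging the constant-growth DDM: r = D₁/P₀ + g.
D₁ = 5.99 × (1 + 0.064) = 6.3734.
r = 6.3734 / 87.23 + 0.064 = 0.07306 + 0.064 = 0.13706

13.71%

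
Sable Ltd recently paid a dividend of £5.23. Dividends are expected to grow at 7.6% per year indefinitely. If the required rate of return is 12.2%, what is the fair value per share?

£122.34

Gordon growth model: P₀ = D₁/(r − g). D₁ = 5.23 × (1 + 0.076) = 5.6275.
P₀ = 5.6275 / (0.122 − 0.076) = 5.6275 / 0.046 = 122.3365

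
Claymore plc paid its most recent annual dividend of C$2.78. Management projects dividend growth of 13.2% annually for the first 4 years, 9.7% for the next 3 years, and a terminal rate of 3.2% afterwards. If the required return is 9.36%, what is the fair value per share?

C$75.73

Three-stage DDM. Project D₁…D_7; terminal Gordon value at t=7 with g = 0.032; discount at r = 0.0936.
D_1 = 3.1470
D_2 = 3.5624
D_3 = 4.0326
D_4 = 4.5649
D_5 = 5.0077
D_6 = 5.4934
D_7 = 6.0263
TV_7 = 6.2191/(0.0936−0.032) = 100.9600
P₀ = Σ Dₜ/(1+r)ᵗ + TV_7/(1+r)^7 = 75.7337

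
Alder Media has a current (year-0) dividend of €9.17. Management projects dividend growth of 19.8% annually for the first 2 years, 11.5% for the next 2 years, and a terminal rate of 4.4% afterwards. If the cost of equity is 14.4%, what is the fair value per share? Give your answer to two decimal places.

€138.74

Three-stage DDM. Project D₁…D_4; terminal Gordon value at t=4 with g = 0.044; discount at r = 0.144.
D_1 = 10.9857
D_2 = 13.1608
D_3 = 14.6743
D_4 = 16.3619
TV_4 = 17.0818/(0.144−0.044) = 170.8178
P₀ = Σ Dₜ/(1+r)ᵗ + TV_4/(1+r)^4 = 138.7437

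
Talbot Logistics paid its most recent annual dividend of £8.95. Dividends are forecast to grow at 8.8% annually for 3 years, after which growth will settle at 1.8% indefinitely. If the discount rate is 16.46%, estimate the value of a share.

Two-stage DDM. Project D₁…D_3 at 0.088, terminal growth 0.018, discount at r = 0.1646.
D_1 = 9.7376
D_2 = 10.5945
D_3 = 11.5268
Terminal value at t=3: TV = D_4/(r−g) = 11.7343/(0.1646−0.018) = 80.0430
P₀ = 9.7376/(1+0.1646)^1 + 10.5945/(1+0.1646)^2 + 11.5268/(1+0.1646)^3 + 80.0430/(1+0.1646)^3 = 74.1452

£74.15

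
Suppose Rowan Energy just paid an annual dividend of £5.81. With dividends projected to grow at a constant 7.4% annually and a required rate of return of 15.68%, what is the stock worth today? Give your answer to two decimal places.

£75.36

Gordon growth model: P₀ = D₁/(r − g). D₁ = 5.81 × (1 + 0.074) = 6.2399.
P₀ = 6.2399 / (0.1568 − 0.074) = 6.2399 / 0.0828 = 75.3616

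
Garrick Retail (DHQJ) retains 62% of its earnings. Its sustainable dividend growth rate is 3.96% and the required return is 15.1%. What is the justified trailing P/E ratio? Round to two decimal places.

Payout ratio b = 1 − 0.62 = 0.38.
Justified trailing P/E = b(1+g)/(r−g) = 0.38×(1+0.0396)/(0.151−0.0396) = 3.5462

3.55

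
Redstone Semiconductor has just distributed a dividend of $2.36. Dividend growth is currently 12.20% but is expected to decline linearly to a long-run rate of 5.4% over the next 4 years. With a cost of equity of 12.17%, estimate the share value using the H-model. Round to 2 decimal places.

$41.48

H-model: P₀ = D₀[(1+g_L) + H(g_S−g_L)]/(r−g_L), with H = 4/2 = 2.
P₀ = 2.36 × [(1+0.054) + 2×(0.122−0.054)] / (0.1217−0.054)
   = 2.36 × 1.1900 / 0.0677 = 41.4830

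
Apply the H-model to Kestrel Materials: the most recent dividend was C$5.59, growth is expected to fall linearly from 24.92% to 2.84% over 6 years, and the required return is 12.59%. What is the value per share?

C$96.94

H-model: P₀ = D₀[(1+g_L) + H(g_S−g_L)]/(r−g_L), with H = 6/2 = 3.
P₀ = 5.59 × [(1+0.0284) + 3×(0.2492−0.0284)] / (0.1259−0.0284)
   = 5.59 × 1.6908 / 0.0975 = 96.9392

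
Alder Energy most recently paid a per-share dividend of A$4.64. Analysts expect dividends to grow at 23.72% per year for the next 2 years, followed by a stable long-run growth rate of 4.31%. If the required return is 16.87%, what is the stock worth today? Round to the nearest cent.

A$53.30

Two-stage DDM. Project D₁…D_2 at 0.2372, terminal growth 0.0431, discount at r = 0.1687.
D_1 = 5.7406
D_2 = 7.1023
Terminal value at t=2: TV = D_3/(r−g) = 7.4084/(0.1687−0.0431) = 58.9840
P₀ = 5.7406/(1+0.1687)^1 + 7.1023/(1+0.1687)^2 + 58.9840/(1+0.1687)^2 = 53.2963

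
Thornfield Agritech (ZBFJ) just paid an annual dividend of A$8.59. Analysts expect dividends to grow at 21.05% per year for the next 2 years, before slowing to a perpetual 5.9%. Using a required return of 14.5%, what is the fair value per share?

Two-stage DDM. Project D₁…D_2 at 0.2105, terminal growth 0.059, discount at r = 0.145.
D_1 = 10.3982
D_2 = 12.5870
Terminal value at t=2: TV = D_3/(r−g) = 13.3296/(0.145−0.059) = 154.9959
P₀ = 10.3982/(1+0.145)^1 + 12.5870/(1+0.145)^2 + 154.9959/(1+0.145)^2 = 136.9073

A$136.91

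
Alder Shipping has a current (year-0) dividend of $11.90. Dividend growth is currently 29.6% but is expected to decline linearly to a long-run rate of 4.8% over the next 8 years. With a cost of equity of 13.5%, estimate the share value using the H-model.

H-model: P₀ = D₀[(1+g_L) + H(g_S−g_L)]/(r−g_L), with H = 8/2 = 4.
P₀ = 11.90 × [(1+0.048) + 4×(0.296−0.048)] / (0.135−0.048)
   = 11.90 × 2.0400 / 0.087 = 279.0345

$279.03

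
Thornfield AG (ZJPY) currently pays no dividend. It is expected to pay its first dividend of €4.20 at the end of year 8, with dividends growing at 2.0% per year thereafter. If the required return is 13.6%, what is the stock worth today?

€14.83

Deferred-dividend DDM. At t=7 the remaining stream is a growing perpetuity with first payment D_8 = 4.20.
V_7 = D_8/(r−g) = 4.20/(0.136−0.02) = 36.2069
P₀ = V_7/(1+r)^7 = 36.2069/(1+0.136)^7 = 14.8301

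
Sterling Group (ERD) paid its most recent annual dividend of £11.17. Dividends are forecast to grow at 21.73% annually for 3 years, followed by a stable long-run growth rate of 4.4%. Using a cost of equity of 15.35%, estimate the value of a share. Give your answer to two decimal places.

Two-stage DDM. Project D₁…D_3 at 0.2173, terminal growth 0.044, discount at r = 0.1535.
D_1 = 13.5972
D_2 = 16.5519
D_3 = 20.1487
Terminal value at t=3: TV = D_4/(r−g) = 21.0352/(0.1535−0.044) = 192.1022
P₀ = 13.5972/(1+0.1535)^1 + 16.5519/(1+0.1535)^2 + 20.1487/(1+0.1535)^3 + 192.1022/(1+0.1535)^3 = 162.5195

£162.52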